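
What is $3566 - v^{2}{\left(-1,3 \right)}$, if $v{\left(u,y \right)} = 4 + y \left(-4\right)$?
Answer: $3502$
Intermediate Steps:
$v{\left(u,y \right)} = 4 - 4 y$
$3566 - v^{2}{\left(-1,3 \right)} = 3566 - \left(4 - 12\right)^{2} = 3566 - \left(-8\right)^{2} = 3566 - 64 = 3502$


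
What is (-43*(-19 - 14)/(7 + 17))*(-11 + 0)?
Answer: -5203/8 ≈ -650.38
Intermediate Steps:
(-43*(-19 - 14)/(7 + 17))*(-11 + 0) = -(-1419)/24*(-11) = -43*(-11/8)*(-11) = (473/8)*(-11) = -5203/8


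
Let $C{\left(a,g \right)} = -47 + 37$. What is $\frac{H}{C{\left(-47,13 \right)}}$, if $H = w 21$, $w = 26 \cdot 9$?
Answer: $- \frac{2457}{5} \approx -491.4$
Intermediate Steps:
$w = 234$
$H = 4914$ ($H = 234 \cdot 21 = 4914$)
$C{\left(a,g \right)} = -10$
$\frac{H}{C{\left(-47,13 \right)}} = \frac{4914}{-10} = 4914 \left(- \frac{1}{10}\right) = - \frac{2457}{5}$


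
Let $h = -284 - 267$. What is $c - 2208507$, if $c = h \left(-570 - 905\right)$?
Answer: $-1395782$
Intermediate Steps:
$h = -551$ ($h = -284 - 267 = -551$)
$c = 812725$ ($c = - 551 \left(-570 - 905\right) = \left(-551\right) \left(-1475\right) = 812725$)
$c - 2208507 = 812725 - 2208507 = -1395782$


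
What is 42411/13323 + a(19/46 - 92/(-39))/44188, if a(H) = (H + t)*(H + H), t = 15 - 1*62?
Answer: 1003503221194723/315791183053944 ≈ 3.1777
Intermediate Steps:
t = -47 (t = 15 - 62 = -47)
a(H) = 2*H*(-47 + H) (a(H) = (H - 47)*(H + H) = (-47 + H)*(2*H) = 2*H*(-47 + H))
42411/13323 + a(19/46 - 92/(-39))/44188 = 42411/13323 + (2*(19/46 - 92/(-39))*(-47 + (19/46 - 92/(-39))))/44188 = 42411*(1/13323) + (2*(19*(1/46) - 92*(-1/39))*(-47 + (19*(1/46) - 92*(-1/39))))*(1/44188) = 14137/4441 + (2*(19/46 + 92/39)*(-47 + (19/46 + 92/39)))*(1/44188) = 14137/4441 + (2*(4973/1794)*(-47 + 4973/1794))*(1/44188) = 14137/4441 + (2*(4973/1794)*(-79345/1794))*(1/44188) = 14137/4441 - 394582685/1609218*1/44188 = 14137/4441 - 394582685/71108124984 = 1003503221194723/315791183053944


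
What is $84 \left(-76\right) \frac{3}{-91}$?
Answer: $\frac{2736}{13} \approx 210.46$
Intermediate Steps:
$84 \left(-76\right) \frac{3}{-91} = - 6384 \cdot 3 \left(- \frac{1}{91}\right) = \left(-6384\right) \left(- \frac{3}{91}\right) = \frac{2736}{13}$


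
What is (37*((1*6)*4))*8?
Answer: 7104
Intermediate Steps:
(37*((1*6)*4))*8 = (37*(6*4))*8 = (37*24)*8 = 888*8 = 7104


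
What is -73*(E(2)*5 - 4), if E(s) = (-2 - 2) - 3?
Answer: 2847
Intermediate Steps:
E(s) = -7 (E(s) = -4 - 3 = -7)
-73*(E(2)*5 - 4) = -73*(-7*5 - 4) = -73*(-35 - 4) = -73*(-39) = 2847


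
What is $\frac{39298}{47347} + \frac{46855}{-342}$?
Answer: $- \frac{2205003769}{16192674} \approx -136.17$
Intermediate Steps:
$\frac{39298}{47347} + \frac{46855}{-342} = 39298 \cdot \frac{1}{47347} + 46855 \left(- \frac{1}{342}\right) = \frac{39298}{47347} - \frac{46855}{342} = - \frac{2205003769}{16192674}$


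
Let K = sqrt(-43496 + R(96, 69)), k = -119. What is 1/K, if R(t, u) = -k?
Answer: -I*sqrt(43377)/43377 ≈ -0.0048014*I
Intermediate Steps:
R(t, u) = 119 (R(t, u) = -1*(-119) = 119)
K = I*sqrt(43377) (K = sqrt(-43496 + 119) = sqrt(-43377) = I*sqrt(43377) ≈ 208.27*I)
1/K = 1/(I*sqrt(43377)) = -I*sqrt(43377)/43377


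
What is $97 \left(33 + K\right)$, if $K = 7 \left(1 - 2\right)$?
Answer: $2522$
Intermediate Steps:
$K = -7$ ($K = 7 \left(-1\right) = -7$)
$97 \left(33 + K\right) = 97 \left(33 - 7\right) = 97 \cdot 26 = 2522$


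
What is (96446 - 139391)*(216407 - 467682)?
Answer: 10791004875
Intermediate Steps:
(96446 - 139391)*(216407 - 467682) = -42945*(-251275) = 10791004875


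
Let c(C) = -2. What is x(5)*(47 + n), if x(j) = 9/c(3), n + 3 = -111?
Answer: 603/2 ≈ 301.50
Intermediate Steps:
n = -114 (n = -3 - 111 = -114)
x(j) = -9/2 (x(j) = 9/(-2) = 9*(-1/2) = -9/2)
x(5)*(47 + n) = -9*(47 - 114)/2 = -9/2*(-67) = 603/2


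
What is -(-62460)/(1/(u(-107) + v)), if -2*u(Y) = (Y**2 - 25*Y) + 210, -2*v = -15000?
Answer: 20799180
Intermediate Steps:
v = 7500 (v = -1/2*(-15000) = 7500)
u(Y) = -105 - Y**2/2 + 25*Y/2 (u(Y) = -((Y**2 - 25*Y) + 210)/2 = -(210 + Y**2 - 25*Y)/2 = -105 - Y**2/2 + 25*Y/2)
-(-62460)/(1/(u(-107) + v)) = -(-62460)/(1/((-105 - 1/2*(-107)**2 + (25/2)*(-107)) + 7500)) = -(-62460)/(1/((-105 - 1/2*11449 - 2675/2) + 7500)) = -(-62460)/(1/((-105 - 11449/2 - 2675/2) + 7500)) = -(-62460)/(1/(-7167 + 7500)) = -(-62460)/(1/333) = -(-62460)/1/333 = -(-62460)*333 = -1*(-20799180) = 20799180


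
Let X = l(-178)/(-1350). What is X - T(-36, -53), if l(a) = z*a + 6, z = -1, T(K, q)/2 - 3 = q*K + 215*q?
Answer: 12803308/675 ≈ 18968.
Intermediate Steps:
T(K, q) = 6 + 430*q + 2*K*q (T(K, q) = 6 + 2*(q*K + 215*q) = 6 + 2*(K*q + 215*q) = 6 + 2*(215*q + K*q) = 6 + (430*q + 2*K*q) = 6 + 430*q + 2*K*q)
l(a) = 6 - a (l(a) = -a + 6 = 6 - a)
X = -92/675 (X = (6 - 1*(-178))/(-1350) = (6 + 178)*(-1/1350) = 184*(-1/1350) = -92/675 ≈ -0.13630)
X - T(-36, -53) = -92/675 - (6 + 430*(-53) + 2*(-36)*(-53)) = -92/675 - (6 - 22790 + 3816) = -92/675 - 1*(-18968) = -92/675 + 18968 = 12803308/675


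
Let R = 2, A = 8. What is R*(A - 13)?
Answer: -10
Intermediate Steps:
R*(A - 13) = 2*(8 - 13) = 2*(-5) = -10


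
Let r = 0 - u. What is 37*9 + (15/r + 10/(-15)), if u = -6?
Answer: 2009/6 ≈ 334.83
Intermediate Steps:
r = 6 (r = 0 - 1*(-6) = 0 + 6 = 6)
37*9 + (15/r + 10/(-15)) = 37*9 + (15/6 + 10/(-15)) = 333 + (15*(⅙) + 10*(-1/15)) = 333 + (5/2 - ⅔) = 333 + 11/6 = 2009/6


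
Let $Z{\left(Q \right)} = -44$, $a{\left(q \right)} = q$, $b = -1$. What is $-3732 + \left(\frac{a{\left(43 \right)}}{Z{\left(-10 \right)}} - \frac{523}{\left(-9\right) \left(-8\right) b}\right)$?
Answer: $- \frac{2950765}{792} \approx -3725.7$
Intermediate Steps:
$-3732 + \left(\frac{a{\left(43 \right)}}{Z{\left(-10 \right)}} - \frac{523}{\left(-9\right) \left(-8\right) b}\right) = -3732 + \left(\frac{43}{-44} - \frac{523}{\left(-9\right) \left(-8\right) \left(-1\right)}\right) = -3732 - \left(\frac{43}{44} + \frac{523}{72 \left(-1\right)}\right) = -3732 - \left(\frac{43}{44} + \frac{523}{-72}\right) = -3732 - - \frac{4979}{792} = -3732 + \left(- \frac{43}{44} + \frac{523}{72}\right) = -3732 + \frac{4979}{792} = - \frac{2950765}{792}$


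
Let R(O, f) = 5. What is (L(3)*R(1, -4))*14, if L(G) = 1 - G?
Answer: -140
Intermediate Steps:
(L(3)*R(1, -4))*14 = ((1 - 1*3)*5)*14 = ((1 - 3)*5)*14 = -2*5*14 = -10*14 = -140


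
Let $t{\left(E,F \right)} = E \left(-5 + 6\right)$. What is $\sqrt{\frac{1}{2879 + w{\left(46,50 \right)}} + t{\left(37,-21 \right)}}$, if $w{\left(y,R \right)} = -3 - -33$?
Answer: $\frac{\sqrt{313107306}}{2909} \approx 6.0828$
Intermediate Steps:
$t{\left(E,F \right)} = E$ ($t{\left(E,F \right)} = E 1 = E$)
$w{\left(y,R \right)} = 30$ ($w{\left(y,R \right)} = -3 + 33 = 30$)
$\sqrt{\frac{1}{2879 + w{\left(46,50 \right)}} + t{\left(37,-21 \right)}} = \sqrt{\frac{1}{2879 + 30} + 37} = \sqrt{\frac{1}{2909} + 37} = \sqrt{\frac{107634}{2909}} = \frac{\sqrt{313107306}}{2909}$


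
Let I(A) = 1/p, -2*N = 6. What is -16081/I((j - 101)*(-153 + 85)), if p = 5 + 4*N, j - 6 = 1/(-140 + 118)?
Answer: 112567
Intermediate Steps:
N = -3 (N = -½*6 = -3)
j = 131/22 (j = 6 + 1/(-140 + 118) = 6 + 1/(-22) = 6 - 1/22 = 131/22 ≈ 5.9545)
p = -7 (p = 5 + 4*(-3) = 5 - 12 = -7)
I(A) = -⅐ (I(A) = 1/(-7) = -⅐)
-16081/I((j - 101)*(-153 + 85)) = -16081/(-⅐) = -16081*(-7) = 112567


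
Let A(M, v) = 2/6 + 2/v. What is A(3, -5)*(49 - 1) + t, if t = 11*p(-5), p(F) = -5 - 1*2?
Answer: -401/5 ≈ -80.200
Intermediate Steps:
A(M, v) = ⅓ + 2/v (A(M, v) = 2*(⅙) + 2/v = ⅓ + 2/v)
p(F) = -7 (p(F) = -5 - 2 = -7)
t = -77 (t = 11*(-7) = -77)
A(3, -5)*(49 - 1) + t = ((⅓)*(6 - 5)/(-5))*(49 - 1) - 77 = ((⅓)*(-⅕)*1)*48 - 77 = -1/15*48 - 77 = -16/5 - 77 = -401/5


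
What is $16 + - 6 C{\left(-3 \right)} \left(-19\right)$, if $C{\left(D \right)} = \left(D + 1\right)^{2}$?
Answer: $472$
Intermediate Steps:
$C{\left(D \right)} = \left(1 + D\right)^{2}$
$16 + - 6 C{\left(-3 \right)} \left(-19\right) = 16 + - 6 \left(1 - 3\right)^{2} \left(-19\right) = 16 + - 6 \left(-2\right)^{2} \left(-19\right) = 16 + \left(-6\right) 4 \left(-19\right) = 16 - -456 = 16 + 456 = 472$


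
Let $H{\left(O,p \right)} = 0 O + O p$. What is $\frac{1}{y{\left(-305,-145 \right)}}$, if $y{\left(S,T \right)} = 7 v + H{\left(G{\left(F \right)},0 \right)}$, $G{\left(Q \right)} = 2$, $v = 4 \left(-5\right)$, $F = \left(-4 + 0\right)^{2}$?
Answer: $- \frac{1}{140} \approx -0.0071429$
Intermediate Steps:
$F = 16$ ($F = \left(-4\right)^{2} = 16$)
$v = -20$
$H{\left(O,p \right)} = O p$ ($H{\left(O,p \right)} = 0 + O p = O p$)
$y{\left(S,T \right)} = -140$ ($y{\left(S,T \right)} = 7 \left(-20\right) + 2 \cdot 0 = -140 + 0 = -140$)
$\frac{1}{y{\left(-305,-145 \right)}} = \frac{1}{-140} = - \frac{1}{140}$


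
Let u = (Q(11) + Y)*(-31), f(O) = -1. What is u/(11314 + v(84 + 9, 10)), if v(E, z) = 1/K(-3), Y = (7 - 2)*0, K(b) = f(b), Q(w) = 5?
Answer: -155/11313 ≈ -0.013701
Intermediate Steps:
K(b) = -1
Y = 0 (Y = 5*0 = 0)
v(E, z) = -1 (v(E, z) = 1/(-1) = -1)
u = -155 (u = (5 + 0)*(-31) = 5*(-31) = -155)
u/(11314 + v(84 + 9, 10)) = -155/(11314 - 1) = -155/11313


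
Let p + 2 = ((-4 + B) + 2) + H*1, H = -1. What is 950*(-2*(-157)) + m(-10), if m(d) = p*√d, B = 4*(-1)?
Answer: 298300 - 9*I*√10 ≈ 2.983e+5 - 28.461*I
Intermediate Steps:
B = -4
p = -9 (p = -2 + (((-4 - 4) + 2) - 1*1) = -2 + ((-8 + 2) - 1) = -2 + (-6 - 1) = -2 - 7 = -9)
m(d) = -9*√d
950*(-2*(-157)) + m(-10) = 950*(-2*(-157)) - 9*I*√10 = 950*314 - 9*I*√10 = 298300 - 9*I*√10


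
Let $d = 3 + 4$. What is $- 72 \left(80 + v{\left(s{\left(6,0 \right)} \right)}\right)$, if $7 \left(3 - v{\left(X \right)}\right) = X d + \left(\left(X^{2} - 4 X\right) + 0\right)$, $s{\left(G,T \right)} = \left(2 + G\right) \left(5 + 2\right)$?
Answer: $28008$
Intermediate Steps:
$s{\left(G,T \right)} = 14 + 7 G$ ($s{\left(G,T \right)} = \left(2 + G\right) 7 = 14 + 7 G$)
$d = 7$
$v{\left(X \right)} = 3 - \frac{3 X}{7} - \frac{X^{2}}{7}$ ($v{\left(X \right)} = 3 - \frac{X 7 + \left(\left(X^{2} - 4 X\right) + 0\right)}{7} = 3 - \frac{7 X + \left(X^{2} - 4 X\right)}{7} = 3 - \frac{X^{2} + 3 X}{7} = 3 - \left(\frac{X^{2}}{7} + \frac{3 X}{7}\right) = 3 - \frac{3 X}{7} - \frac{X^{2}}{7}$)
$- 72 \left(80 + v{\left(s{\left(6,0 \right)} \right)}\right) = - 72 \left(80 - \left(-3 + \frac{\left(14 + 7 \cdot 6\right)^{2}}{7} + \frac{3 \left(14 + 7 \cdot 6\right)}{7}\right)\right) = - 72 \left(80 - \left(-3 + \frac{\left(14 + 42\right)^{2}}{7} + \frac{3 \left(14 + 42\right)}{7}\right)\right) = - 72 \left(80 - \left(21 + 448\right)\right) = - 72 \left(80 - 469\right) = \left(-72\right) \left(-389\right) = 28008$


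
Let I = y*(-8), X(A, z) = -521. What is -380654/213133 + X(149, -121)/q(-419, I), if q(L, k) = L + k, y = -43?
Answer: 82493243/15984975 ≈ 5.1607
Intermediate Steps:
I = 344 (I = -43*(-8) = 344)
-380654/213133 + X(149, -121)/q(-419, I) = -380654/213133 - 521/(-419 + 344) = -380654*1/213133 - 521/(-75) = -380654/213133 - 521*(-1/75) = -380654/213133 + 521/75 = 82493243/15984975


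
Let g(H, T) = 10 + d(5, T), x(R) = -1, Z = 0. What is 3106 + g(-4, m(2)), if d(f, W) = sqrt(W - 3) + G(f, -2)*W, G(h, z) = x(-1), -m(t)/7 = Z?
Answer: 3116 + I*sqrt(3) ≈ 3116.0 + 1.732*I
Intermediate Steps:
m(t) = 0 (m(t) = -7*0 = 0)
G(h, z) = -1
d(f, W) = sqrt(-3 + W) - W (d(f, W) = sqrt(W - 3) - W = sqrt(-3 + W) - W)
g(H, T) = 10 + sqrt(-3 + T) - T (g(H, T) = 10 + (sqrt(-3 + T) - T) = 10 + sqrt(-3 + T) - T)
3106 + g(-4, m(2)) = 3106 + (10 + sqrt(-3 + 0) - 1*0) = 3106 + (10 + sqrt(-3) + 0) = 3106 + (10 + I*sqrt(3) + 0) = 3106 + (10 + I*sqrt(3)) = 3116 + I*sqrt(3)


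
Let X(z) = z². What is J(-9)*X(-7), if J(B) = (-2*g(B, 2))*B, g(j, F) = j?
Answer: -7938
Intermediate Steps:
J(B) = -2*B² (J(B) = (-2*B)*B = -2*B²)
J(-9)*X(-7) = -2*(-9)²*(-7)² = -2*81*49 = -162*49 = -7938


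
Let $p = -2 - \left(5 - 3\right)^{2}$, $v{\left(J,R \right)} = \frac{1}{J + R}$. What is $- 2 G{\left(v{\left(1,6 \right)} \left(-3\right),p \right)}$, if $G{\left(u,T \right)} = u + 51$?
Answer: $- \frac{708}{7} \approx -101.14$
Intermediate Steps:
$p = -6$ ($p = -2 - 2^{2} = -2 - 4 = -6$)
$G{\left(u,T \right)} = 51 + u$
$- 2 G{\left(v{\left(1,6 \right)} \left(-3\right),p \right)} = - 2 \left(51 + \frac{1}{1 + 6} \left(-3\right)\right) = - 2 \left(51 + \frac{1}{7} \left(-3\right)\right) = - 2 \left(51 - \frac{3}{7}\right) = \left(-2\right) \frac{354}{7} = - \frac{708}{7}$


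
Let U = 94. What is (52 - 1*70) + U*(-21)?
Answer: -1992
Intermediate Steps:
(52 - 1*70) + U*(-21) = (52 - 1*70) + 94*(-21) = (52 - 70) - 1974 = -18 - 1974 = -1992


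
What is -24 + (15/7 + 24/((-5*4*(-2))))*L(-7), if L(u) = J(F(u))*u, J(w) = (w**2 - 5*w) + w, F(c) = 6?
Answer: -1272/5 ≈ -254.40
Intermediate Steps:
J(w) = w**2 - 4*w
L(u) = 12*u (L(u) = (6*(-4 + 6))*u = (6*2)*u = 12*u)
-24 + (15/7 + 24/((-5*4*(-2))))*L(-7) = -24 + (15/7 + 24/((-5*4*(-2))))*(12*(-7)) = -24 + (15*(1/7) + 24/((-20*(-2))))*(-84) = -24 + (15/7 + 24/40)*(-84) = -24 + (15/7 + 24*(1/40))*(-84) = -24 + (15/7 + 3/5)*(-84) = -24 + (96/35)*(-84) = -24 - 1152/5 = -1272/5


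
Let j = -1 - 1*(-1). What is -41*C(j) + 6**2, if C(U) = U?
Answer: 36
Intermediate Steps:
j = 0 (j = -1 + 1 = 0)
-41*C(j) + 6**2 = -41*0 + 6**2 = 0 + 36 = 36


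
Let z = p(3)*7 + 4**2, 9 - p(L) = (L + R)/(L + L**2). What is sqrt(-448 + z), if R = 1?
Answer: I*sqrt(3342)/3 ≈ 19.27*I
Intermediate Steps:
p(L) = 9 - (1 + L)/(L + L**2) (p(L) = 9 - (L + 1)/(L + L**2) = 9 - (1 + L)/(L + L**2))
z = 230/3 (z = (9 - 1/3)*7 + 4**2 = (9 - 1*1/3)*7 + 16 = (9 - 1/3)*7 + 16 = (26/3)*7 + 16 = 182/3 + 16 = 230/3 ≈ 76.667)
sqrt(-448 + z) = sqrt(-448 + 230/3) = sqrt(-1114/3) = I*sqrt(3342)/3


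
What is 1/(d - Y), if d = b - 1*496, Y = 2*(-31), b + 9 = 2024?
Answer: 1/1581 ≈ 0.00063251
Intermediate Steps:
b = 2015 (b = -9 + 2024 = 2015)
Y = -62
d = 1519 (d = 2015 - 1*496 = 2015 - 496 = 1519)
1/(d - Y) = 1/(1519 - 1*(-62)) = 1/(1519 + 62) = 1/1581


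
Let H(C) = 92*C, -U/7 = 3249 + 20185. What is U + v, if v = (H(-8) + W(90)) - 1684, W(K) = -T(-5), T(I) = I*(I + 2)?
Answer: -166473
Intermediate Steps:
U = -164038 (U = -7*(3249 + 20185) = -7*23434 = -164038)
T(I) = I*(2 + I)
W(K) = -15 (W(K) = -(-5)*(2 - 5) = -(-5)*(-3) = -1*15 = -15)
v = -2435 (v = (92*(-8) - 15) - 1684 = (-736 - 15) - 1684 = -751 - 1684 = -2435)
U + v = -164038 - 2435 = -166473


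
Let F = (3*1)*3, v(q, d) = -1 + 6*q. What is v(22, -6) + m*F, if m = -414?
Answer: -3595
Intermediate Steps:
F = 9 (F = 3*3 = 9)
v(22, -6) + m*F = (-1 + 6*22) - 414*9 = (-1 + 132) - 3726 = 131 - 3726 = -3595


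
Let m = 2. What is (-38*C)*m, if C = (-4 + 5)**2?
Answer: -76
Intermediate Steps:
C = 1 (C = 1**2 = 1)
(-38*C)*m = -38*1*2 = -38*2 = -76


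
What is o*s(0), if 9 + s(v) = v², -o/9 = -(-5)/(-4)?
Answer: -405/4 ≈ -101.25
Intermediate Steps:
o = 45/4 (o = -(-45)*(-1/(-4)) = -(-45)*(-1*(-¼)) = -(-45)/4 = -9*(-5/4) = 45/4 ≈ 11.250)
s(v) = -9 + v²
o*s(0) = 45*(-9 + 0²)/4 = 45*(-9 + 0)/4 = (45/4)*(-9) = -405/4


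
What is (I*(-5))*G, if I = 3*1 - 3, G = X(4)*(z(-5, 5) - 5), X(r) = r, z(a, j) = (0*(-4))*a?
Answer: 0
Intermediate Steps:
z(a, j) = 0 (z(a, j) = 0*a = 0)
G = -20 (G = 4*(0 - 5) = 4*(-5) = -20)
I = 0 (I = 3 - 3 = 0)
(I*(-5))*G = (0*(-5))*(-20) = 0*(-20) = 0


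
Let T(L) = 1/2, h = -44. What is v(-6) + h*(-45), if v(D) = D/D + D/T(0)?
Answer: 1969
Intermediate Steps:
T(L) = ½
v(D) = 1 + 2*D (v(D) = D/D + D/(½) = 1 + D*2 = 1 + 2*D)
v(-6) + h*(-45) = (1 + 2*(-6)) - 44*(-45) = (1 - 12) + 1980 = -11 + 1980 = 1969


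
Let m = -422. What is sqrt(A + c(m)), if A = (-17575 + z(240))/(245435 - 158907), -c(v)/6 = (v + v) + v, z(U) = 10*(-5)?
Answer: sqrt(1314498126)/416 ≈ 87.154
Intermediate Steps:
z(U) = -50
c(v) = -18*v (c(v) = -6*((v + v) + v) = -6*(2*v + v) = -18*v)
A = -17625/86528 (A = (-17575 - 50)/(245435 - 158907) = -17625/86528 ≈ -0.20369)
sqrt(A + c(m)) = sqrt(-17625/86528 - 18*(-422)) = sqrt(-17625/86528 + 7596) = sqrt(657249063/86528) = sqrt(1314498126)/416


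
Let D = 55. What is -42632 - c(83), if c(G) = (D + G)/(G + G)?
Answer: -3538525/83 ≈ -42633.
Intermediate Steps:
c(G) = (55 + G)/(2*G) (c(G) = (55 + G)/(G + G) = (55 + G)/((2*G)) = (55 + G)*(1/(2*G)) = (55 + G)/(2*G))
-42632 - c(83) = -42632 - (55 + 83)/(2*83) = -42632 - 138/(2*83) = -42632 - 1*69/83 = -42632 - 69/83 = -3538525/83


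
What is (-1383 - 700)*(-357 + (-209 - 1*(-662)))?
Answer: -199968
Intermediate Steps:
(-1383 - 700)*(-357 + (-209 - 1*(-662))) = -2083*(-357 + (-209 + 662)) = -2083*(-357 + 453) = -2083*96 = -199968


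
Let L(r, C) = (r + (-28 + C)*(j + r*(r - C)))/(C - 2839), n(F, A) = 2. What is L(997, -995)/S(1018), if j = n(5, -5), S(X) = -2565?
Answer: -2031703601/9834210 ≈ -206.60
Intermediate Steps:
j = 2
L(r, C) = (r + (-28 + C)*(2 + r*(r - C)))/(-2839 + C) (L(r, C) = (r + (-28 + C)*(2 + r*(r - C)))/(C - 2839) = (r + (-28 + C)*(2 + r*(r - C)))/(-2839 + C))
L(997, -995)/S(1018) = ((-56 + 997 - 28*997² + 2*(-995) - 995*997² - 1*997*(-995)² + 28*(-995)*997)/(-2839 - 995))/(-2565) = ((-56 + 997 - 28*994009 - 1990 - 995*994009 - 1*997*990025 - 27776420)/(-3834))*(-1/2565) = -(-56 + 997 - 27832252 - 1990 - 989038955 - 987054925 - 27776420)/3834*(-1/2565) = -1/3834*(-2031703601)*(-1/2565) = (2031703601/3834)*(-1/2565) = -2031703601/9834210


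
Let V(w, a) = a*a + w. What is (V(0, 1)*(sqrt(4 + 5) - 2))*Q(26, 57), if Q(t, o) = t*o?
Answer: 1482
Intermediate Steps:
V(w, a) = w + a**2 (V(w, a) = a**2 + w = w + a**2)
Q(t, o) = o*t
(V(0, 1)*(sqrt(4 + 5) - 2))*Q(26, 57) = ((0 + 1**2)*(sqrt(4 + 5) - 2))*(57*26) = ((0 + 1)*(sqrt(9) - 2))*1482 = (1*(3 - 2))*1482 = (1*1)*1482 = 1*1482 = 1482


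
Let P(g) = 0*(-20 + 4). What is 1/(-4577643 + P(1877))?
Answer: -1/4577643 ≈ -2.1845e-7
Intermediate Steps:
P(g) = 0 (P(g) = 0*(-16) = 0)
1/(-4577643 + P(1877)) = 1/(-4577643 + 0) = 1/(-4577643) = -1/4577643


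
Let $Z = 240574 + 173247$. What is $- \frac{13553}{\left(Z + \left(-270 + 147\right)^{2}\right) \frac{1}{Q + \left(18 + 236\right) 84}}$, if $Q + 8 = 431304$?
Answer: $- \frac{3067260748}{214475} \approx -14301.0$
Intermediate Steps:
$Q = 431296$ ($Q = -8 + 431304 = 431296$)
$Z = 413821$
$- \frac{13553}{\left(Z + \left(-270 + 147\right)^{2}\right) \frac{1}{Q + \left(18 + 236\right) 84}} = - \frac{13553}{\left(413821 + \left(-270 + 147\right)^{2}\right) \frac{1}{431296 + \left(18 + 236\right) 84}} = - \frac{13553}{\left(413821 + \left(-123\right)^{2}\right) \frac{1}{431296 + 254 \cdot 84}} = - \frac{13553}{\left(413821 + 15129\right) \frac{1}{431296 + 21336}} = - \frac{13553}{428950 \cdot \frac{1}{452632}} = - \frac{13553}{\frac{214475}{226316}} = \left(-13553\right) \frac{226316}{214475} = - \frac{3067260748}{214475}$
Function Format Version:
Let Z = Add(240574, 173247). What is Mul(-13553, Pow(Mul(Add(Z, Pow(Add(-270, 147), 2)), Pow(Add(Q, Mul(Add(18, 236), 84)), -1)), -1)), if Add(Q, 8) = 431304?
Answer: Rational(-3067260748, 214475) ≈ -14301.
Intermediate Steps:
Q = 431296 (Q = Add(-8, 431304) = 431296)
Z = 413821
Mul(-13553, Pow(Mul(Add(Z, Pow(Add(-270, 147), 2)), Pow(Add(Q, Mul(Add(18, 236), 84)), -1)), -1)) = Mul(-13553, Pow(Mul(Add(413821, Pow(Add(-270, 147), 2)), Pow(Add(431296, Mul(Add(18, 236), 84)), -1)), -1)) = Mul(-13553, Pow(Mul(Add(413821, Pow(-123, 2)), Pow(Add(431296, Mul(254, 84)), -1)), -1)) = Mul(-13553, Pow(Mul(Add(413821, 15129), Pow(Add(431296, 21336), -1)), -1)) = Mul(-13553, Pow(Mul(428950, Pow(452632, -1)), -1)) = Mul(-13553, Pow(Mul(428950, Rational(1, 452632)), -1)) = Mul(-13553, Pow(Rational(214475, 226316), -1)) = Mul(-13553, Rational(226316, 214475)) = Rational(-3067260748, 214475)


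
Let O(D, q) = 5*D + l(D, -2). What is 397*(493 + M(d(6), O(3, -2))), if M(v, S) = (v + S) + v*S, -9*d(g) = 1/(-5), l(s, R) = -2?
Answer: 9045248/45 ≈ 2.0101e+5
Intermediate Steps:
d(g) = 1/45 (d(g) = -⅑/(-5) = -⅑*(-⅕) = 1/45)
O(D, q) = -2 + 5*D (O(D, q) = 5*D - 2 = -2 + 5*D)
M(v, S) = S + v + S*v (M(v, S) = (S + v) + S*v = S + v + S*v)
397*(493 + M(d(6), O(3, -2))) = 397*(493 + ((-2 + 5*3) + 1/45 + (-2 + 5*3)*(1/45))) = 397*(493 + ((-2 + 15) + 1/45 + (-2 + 15)*(1/45))) = 397*(493 + (13 + 1/45 + 13*(1/45))) = 397*(493 + (13 + 1/45 + 13/45)) = 397*(493 + 599/45) = 397*(22784/45) = 9045248/45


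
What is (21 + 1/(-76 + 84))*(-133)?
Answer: -22477/8 ≈ -2809.6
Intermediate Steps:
(21 + 1/(-76 + 84))*(-133) = (21 + 1/8)*(-133) = (21 + ⅛)*(-133) = (169/8)*(-133) = -22477/8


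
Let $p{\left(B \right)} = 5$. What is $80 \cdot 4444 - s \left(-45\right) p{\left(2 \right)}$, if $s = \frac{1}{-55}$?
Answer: $\frac{3910675}{11} \approx 3.5552 \cdot 10^{5}$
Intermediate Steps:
$s = - \frac{1}{55} \approx -0.018182$
$80 \cdot 4444 - s \left(-45\right) p{\left(2 \right)} = 80 \cdot 4444 - \left(- \frac{1}{55}\right) \left(-45\right) 5 = 355520 - \frac{9}{11} \cdot 5 = 355520 - \frac{45}{11} = \frac{3910675}{11}$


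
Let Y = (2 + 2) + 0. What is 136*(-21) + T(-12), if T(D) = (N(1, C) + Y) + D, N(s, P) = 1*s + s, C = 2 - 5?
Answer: -2862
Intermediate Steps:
C = -3
N(s, P) = 2*s (N(s, P) = s + s = 2*s)
Y = 4 (Y = 4 + 0 = 4)
T(D) = 6 + D (T(D) = (2*1 + 4) + D = (2 + 4) + D = 6 + D)
136*(-21) + T(-12) = 136*(-21) + (6 - 12) = -2856 - 6 = -2862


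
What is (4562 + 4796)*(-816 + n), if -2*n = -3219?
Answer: 7425573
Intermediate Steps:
n = 3219/2 (n = -1/2*(-3219) = 3219/2 ≈ 1609.5)
(4562 + 4796)*(-816 + n) = (4562 + 4796)*(-816 + 3219/2) = 9358*(1587/2) = 7425573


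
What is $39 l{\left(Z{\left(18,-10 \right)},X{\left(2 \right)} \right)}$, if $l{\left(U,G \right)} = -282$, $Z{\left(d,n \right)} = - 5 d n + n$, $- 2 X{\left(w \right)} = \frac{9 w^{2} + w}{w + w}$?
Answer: $-10998$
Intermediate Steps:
$X{\left(w \right)} = - \frac{w + 9 w^{2}}{4 w}$ ($X{\left(w \right)} = - \frac{\left(9 w^{2} + w\right) \frac{1}{w + w}}{2} = - \frac{\left(w + 9 w^{2}\right) \frac{1}{2 w}}{2} = - \frac{\frac{1}{2} \frac{1}{w} \left(w + 9 w^{2}\right)}{2} = - \frac{w + 9 w^{2}}{4 w}$)
$Z{\left(d,n \right)} = n - 5 d n$ ($Z{\left(d,n \right)} = - 5 d n + n = n - 5 d n$)
$39 l{\left(Z{\left(18,-10 \right)},X{\left(2 \right)} \right)} = 39 \left(-282\right) = -10998$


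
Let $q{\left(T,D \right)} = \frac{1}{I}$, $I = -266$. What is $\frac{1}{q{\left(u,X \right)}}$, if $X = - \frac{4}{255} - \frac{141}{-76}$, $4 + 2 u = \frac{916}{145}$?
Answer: $-266$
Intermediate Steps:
$u = \frac{168}{145}$ ($u = -2 + \frac{916 \cdot \frac{1}{145}}{2} = -2 + \frac{1}{2} \cdot \frac{916}{145} = -2 + \frac{458}{145} = \frac{168}{145} \approx 1.1586$)
$X = \frac{35651}{19380}$ ($X = \left(-4\right) \frac{1}{255} - - \frac{141}{76} = - \frac{4}{255} + \frac{141}{76} = \frac{35651}{19380} \approx 1.8396$)
$q{\left(T,D \right)} = - \frac{1}{266}$ ($q{\left(T,D \right)} = \frac{1}{-266} = - \frac{1}{266}$)
$\frac{1}{q{\left(u,X \right)}} = \frac{1}{- \frac{1}{266}} = -266$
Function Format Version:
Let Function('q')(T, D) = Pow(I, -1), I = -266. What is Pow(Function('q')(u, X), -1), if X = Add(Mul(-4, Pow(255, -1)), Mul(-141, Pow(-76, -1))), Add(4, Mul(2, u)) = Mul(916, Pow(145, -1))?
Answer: -266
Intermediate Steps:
u = Rational(168, 145) (u = Add(-2, Mul(Rational(1, 2), Mul(916, Pow(145, -1)))) = Add(-2, Mul(Rational(1, 2), Mul(916, Rational(1, 145)))) = Add(-2, Mul(Rational(1, 2), Rational(916, 145))) = Add(-2, Rational(458, 145)) = Rational(168, 145) ≈ 1.1586)
X = Rational(35651, 19380) (X = Add(Mul(-4, Rational(1, 255)), Mul(-141, Rational(-1, 76))) = Add(Rational(-4, 255), Rational(141, 76)) = Rational(35651, 19380) ≈ 1.8396)
Function('q')(T, D) = Rational(-1, 266) (Function('q')(T, D) = Pow(-266, -1) = Rational(-1, 266))
Pow(Function('q')(u, X), -1) = Pow(Rational(-1, 266), -1) = -266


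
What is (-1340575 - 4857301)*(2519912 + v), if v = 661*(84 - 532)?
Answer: -13782737482784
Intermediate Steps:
v = -296128 (v = 661*(-448) = -296128)
(-1340575 - 4857301)*(2519912 + v) = (-1340575 - 4857301)*(2519912 - 296128) = -6197876*2223784 = -13782737482784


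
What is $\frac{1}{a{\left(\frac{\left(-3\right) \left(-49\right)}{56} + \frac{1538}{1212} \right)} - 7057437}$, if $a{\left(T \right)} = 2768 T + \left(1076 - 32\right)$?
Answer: $- \frac{303}{2134821185} \approx -1.4193 \cdot 10^{-7}$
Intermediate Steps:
$a{\left(T \right)} = 1044 + 2768 T$ ($a{\left(T \right)} = 2768 T + \left(1076 - 32\right) = 2768 T + 1044 = 1044 + 2768 T$)
$\frac{1}{a{\left(\frac{\left(-3\right) \left(-49\right)}{56} + \frac{1538}{1212} \right)} - 7057437} = \frac{1}{\left(1044 + 2768 \left(\frac{\left(-3\right) \left(-49\right)}{56} + \frac{1538}{1212}\right)\right) - 7057437} = \frac{1}{\left(1044 + 2768 \left(147 \cdot \frac{1}{56} + 1538 \cdot \frac{1}{1212}\right)\right) - 7057437} = \frac{1}{\left(1044 + 2768 \left(\frac{21}{8} + \frac{769}{606}\right)\right) - 7057437} = \frac{1}{\left(1044 + 2768 \cdot \frac{9439}{2424}\right) - 7057437} = \frac{1}{\left(1044 + \frac{3265894}{303}\right) - 7057437} = \frac{1}{\frac{3582226}{303} - 7057437} = \frac{1}{- \frac{2134821185}{303}} = - \frac{303}{2134821185}$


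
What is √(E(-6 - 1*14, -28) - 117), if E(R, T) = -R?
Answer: I*√97 ≈ 9.8489*I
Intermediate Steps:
√(E(-6 - 1*14, -28) - 117) = √(-(-6 - 1*14) - 117) = √(-(-6 - 14) - 117) = √(-1*(-20) - 117) = √(20 - 117) = √(-97) = I*√97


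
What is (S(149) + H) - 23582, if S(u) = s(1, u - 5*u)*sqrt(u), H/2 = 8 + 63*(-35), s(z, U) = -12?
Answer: -27976 - 12*sqrt(149) ≈ -28122.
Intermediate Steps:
H = -4394 (H = 2*(8 + 63*(-35)) = 2*(8 - 2205) = 2*(-2197) = -4394)
S(u) = -12*sqrt(u)
(S(149) + H) - 23582 = (-12*sqrt(149) - 4394) - 23582 = (-4394 - 12*sqrt(149)) - 23582 = -27976 - 12*sqrt(149)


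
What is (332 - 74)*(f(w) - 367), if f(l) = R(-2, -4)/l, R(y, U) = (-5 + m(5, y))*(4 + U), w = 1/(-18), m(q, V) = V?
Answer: -94686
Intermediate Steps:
w = -1/18 ≈ -0.055556
R(y, U) = (-5 + y)*(4 + U)
f(l) = 0 (f(l) = (-20 - 5*(-4) + 4*(-2) - 4*(-2))/l = (-20 + 20 - 8 + 8)/l = 0/l = 0)
(332 - 74)*(f(w) - 367) = (332 - 74)*(0 - 367) = 258*(-367) = -94686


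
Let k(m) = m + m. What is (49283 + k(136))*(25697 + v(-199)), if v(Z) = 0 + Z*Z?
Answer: 3235842390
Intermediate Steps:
v(Z) = Z² (v(Z) = 0 + Z² = Z²)
k(m) = 2*m
(49283 + k(136))*(25697 + v(-199)) = (49283 + 2*136)*(25697 + (-199)²) = (49283 + 272)*(25697 + 39601) = 49555*65298 = 3235842390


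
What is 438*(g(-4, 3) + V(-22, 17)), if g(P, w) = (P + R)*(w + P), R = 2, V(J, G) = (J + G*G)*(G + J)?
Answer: -583854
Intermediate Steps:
V(J, G) = (G + J)*(J + G²) (V(J, G) = (J + G²)*(G + J) = (G + J)*(J + G²))
g(P, w) = (2 + P)*(P + w) (g(P, w) = (P + 2)*(w + P) = (2 + P)*(P + w))
438*(g(-4, 3) + V(-22, 17)) = 438*(((-4)² + 2*(-4) + 2*3 - 4*3) + (17³ + (-22)² + 17*(-22) - 22*17²)) = 438*((16 - 8 + 6 - 12) + (4913 + 484 - 374 - 22*289)) = 438*(2 + (4913 + 484 - 374 - 6358)) = 438*(2 - 1335) = 438*(-1333) = -583854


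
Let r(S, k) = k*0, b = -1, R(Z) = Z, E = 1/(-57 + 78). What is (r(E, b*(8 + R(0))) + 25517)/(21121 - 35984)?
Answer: -25517/14863 ≈ -1.7168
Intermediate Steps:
E = 1/21 ≈ 0.047619
r(S, k) = 0
(r(E, b*(8 + R(0))) + 25517)/(21121 - 35984) = (0 + 25517)/(21121 - 35984) = 25517/(-14863) = 25517*(-1/14863) = -25517/14863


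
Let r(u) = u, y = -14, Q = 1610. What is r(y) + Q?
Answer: 1596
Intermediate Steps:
r(y) + Q = -14 + 1610 = 1596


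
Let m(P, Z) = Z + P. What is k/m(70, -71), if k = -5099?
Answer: 5099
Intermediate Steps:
m(P, Z) = P + Z
k/m(70, -71) = -5099/(70 - 71) = -5099/(-1) = -5099*(-1) = 5099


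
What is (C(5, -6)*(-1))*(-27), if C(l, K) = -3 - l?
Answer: -216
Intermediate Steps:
(C(5, -6)*(-1))*(-27) = ((-3 - 1*5)*(-1))*(-27) = ((-3 - 5)*(-1))*(-27) = -8*(-1)*(-27) = 8*(-27) = -216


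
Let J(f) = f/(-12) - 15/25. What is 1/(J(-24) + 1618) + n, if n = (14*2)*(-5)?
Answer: -1133575/8097 ≈ -140.00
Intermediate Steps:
n = -140 (n = 28*(-5) = -140)
J(f) = -⅗ - f/12 (J(f) = f*(-1/12) - 15*1/25 = -f/12 - ⅗ = -⅗ - f/12)
1/(J(-24) + 1618) + n = 1/((-⅗ - 1/12*(-24)) + 1618) - 140 = 1/((-⅗ + 2) + 1618) - 140 = 1/(7/5 + 1618) - 140 = 1/(8097/5) - 140 = 5/8097 - 140 = -1133575/8097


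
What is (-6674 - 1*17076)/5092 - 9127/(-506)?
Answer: 226692/16951 ≈ 13.373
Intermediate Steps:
(-6674 - 1*17076)/5092 - 9127/(-506) = (-6674 - 17076)*(1/5092) - 9127*(-1/506) = -23750*1/5092 + 9127/506 = -625/134 + 9127/506 = 226692/16951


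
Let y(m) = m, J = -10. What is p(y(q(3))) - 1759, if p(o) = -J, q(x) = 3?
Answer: -1749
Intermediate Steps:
p(o) = 10 (p(o) = -1*(-10) = 10)
p(y(q(3))) - 1759 = 10 - 1759 = -1749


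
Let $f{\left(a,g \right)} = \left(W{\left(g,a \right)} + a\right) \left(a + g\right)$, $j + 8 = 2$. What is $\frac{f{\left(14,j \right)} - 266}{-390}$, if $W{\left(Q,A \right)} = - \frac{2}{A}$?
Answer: $\frac{181}{455} \approx 0.3978$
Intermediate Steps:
$j = -6$ ($j = -8 + 2 = -6$)
$f{\left(a,g \right)} = \left(a + g\right) \left(a - \frac{2}{a}\right)$ ($f{\left(a,g \right)} = \left(- \frac{2}{a} + a\right) \left(a + g\right) = \left(a - \frac{2}{a}\right) \left(a + g\right) = \left(a + g\right) \left(a - \frac{2}{a}\right)$)
$\frac{f{\left(14,j \right)} - 266}{-390} = \frac{\left(-2 + 14^{2} + 14 \left(-6\right) - - \frac{12}{14}\right) - 266}{-390} = \left(\left(-2 + 196 - 84 - \left(-12\right) \frac{1}{14}\right) - 266\right) \left(- \frac{1}{390}\right) = \left(\left(-2 + 196 - 84 + \frac{6}{7}\right) - 266\right) \left(- \frac{1}{390}\right) = \left(\frac{776}{7} - 266\right) \left(- \frac{1}{390}\right) = \left(- \frac{1086}{7}\right) \left(- \frac{1}{390}\right) = \frac{181}{455}$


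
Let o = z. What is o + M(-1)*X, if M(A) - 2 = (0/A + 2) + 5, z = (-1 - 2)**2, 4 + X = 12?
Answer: 81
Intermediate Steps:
X = 8 (X = -4 + 12 = 8)
z = 9 (z = (-3)**2 = 9)
M(A) = 9 (M(A) = 2 + ((0/A + 2) + 5) = 2 + ((0 + 2) + 5) = 2 + (2 + 5) = 2 + 7 = 9)
o = 9
o + M(-1)*X = 9 + 9*8 = 9 + 72 = 81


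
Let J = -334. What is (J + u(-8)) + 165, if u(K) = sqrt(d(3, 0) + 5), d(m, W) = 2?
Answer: -169 + sqrt(7) ≈ -166.35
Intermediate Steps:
u(K) = sqrt(7) (u(K) = sqrt(2 + 5) = sqrt(7))
(J + u(-8)) + 165 = (-334 + sqrt(7)) + 165 = -169 + sqrt(7)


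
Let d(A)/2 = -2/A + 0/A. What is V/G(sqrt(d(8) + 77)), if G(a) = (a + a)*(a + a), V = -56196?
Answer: -3122/17 ≈ -183.65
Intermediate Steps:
d(A) = -4/A (d(A) = 2*(-2/A + 0/A) = 2*(-2/A + 0) = 2*(-2/A) = -4/A)
G(a) = 4*a**2 (G(a) = (2*a)*(2*a) = 4*a**2)
V/G(sqrt(d(8) + 77)) = -56196*1/(4*(-4/8 + 77)) = -56196*1/(4*(-4*1/8 + 77)) = -56196*1/(4*(-1/2 + 77)) = -56196/(4*(sqrt(153/2))**2) = -56196/(4*(3*sqrt(34)/2)**2) = -56196/(4*(153/2)) = -56196/306 = -56196*1/306 = -3122/17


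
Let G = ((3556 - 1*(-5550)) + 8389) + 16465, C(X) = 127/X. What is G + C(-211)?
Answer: 7165433/211 ≈ 33959.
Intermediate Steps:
G = 33960 (G = ((3556 + 5550) + 8389) + 16465 = (9106 + 8389) + 16465 = 17495 + 16465 = 33960)
G + C(-211) = 33960 + 127/(-211) = 33960 + 127*(-1/211) = 33960 - 127/211 = 7165433/211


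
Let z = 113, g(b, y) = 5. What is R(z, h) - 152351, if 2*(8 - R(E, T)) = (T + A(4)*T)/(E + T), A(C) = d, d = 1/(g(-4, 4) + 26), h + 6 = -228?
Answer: -571442337/3751 ≈ -1.5234e+5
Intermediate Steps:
h = -234 (h = -6 - 228 = -234)
d = 1/31 (d = 1/(5 + 26) = 1/31 ≈ 0.032258)
A(C) = 1/31
R(E, T) = 8 - 16*T/(31*(E + T)) (R(E, T) = 8 - (T + T/31)/(2*(E + T)) = 8 - 32*T/31/(2*(E + T)) = 8 - 16*T/(31*(E + T)))
R(z, h) - 152351 = (8*113 + (232/31)*(-234))/(113 - 234) - 152351 = (904 - 54288/31)/(-121) - 152351 = -1/121*(-26264/31) - 152351 = 26264/3751 - 152351 = -571442337/3751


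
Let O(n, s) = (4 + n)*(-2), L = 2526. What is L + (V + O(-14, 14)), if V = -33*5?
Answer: 2381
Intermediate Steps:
V = -165
O(n, s) = -8 - 2*n
L + (V + O(-14, 14)) = 2526 + (-165 + (-8 - 2*(-14))) = 2526 + (-165 + (-8 + 28)) = 2526 + (-165 + 20) = 2526 - 145 = 2381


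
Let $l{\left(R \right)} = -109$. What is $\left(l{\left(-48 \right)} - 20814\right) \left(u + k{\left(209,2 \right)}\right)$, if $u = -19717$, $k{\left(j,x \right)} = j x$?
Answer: $403792977$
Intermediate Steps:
$\left(l{\left(-48 \right)} - 20814\right) \left(u + k{\left(209,2 \right)}\right) = \left(-109 - 20814\right) \left(-19717 + 209 \cdot 2\right) = - 20923 \left(-19717 + 418\right) = \left(-20923\right) \left(-19299\right) = 403792977$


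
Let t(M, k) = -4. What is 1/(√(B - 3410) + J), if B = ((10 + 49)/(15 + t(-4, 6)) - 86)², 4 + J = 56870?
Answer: 6880786/391282402517 - 11*√374159/391282402517 ≈ 1.7568e-5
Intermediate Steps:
J = 56866 (J = -4 + 56870 = 56866)
B = 786769/121 (B = ((10 + 49)/(15 - 4) - 86)² = (59/11 - 86)² = (-887/11)² = 786769/121 ≈ 6502.2)
1/(√(B - 3410) + J) = 1/(√(786769/121 - 3410) + 56866) = 1/(√(374159/121) + 56866) = 1/(√374159/11 + 56866) = 1/(56866 + √374159/11)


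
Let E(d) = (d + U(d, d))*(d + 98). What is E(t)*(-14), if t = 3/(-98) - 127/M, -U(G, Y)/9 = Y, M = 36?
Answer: -1045716815/27783 ≈ -37639.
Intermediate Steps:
U(G, Y) = -9*Y
t = -6277/1764 (t = 3/(-98) - 127/36 = 3*(-1/98) - 127*1/36 = -3/98 - 127/36 = -6277/1764 ≈ -3.5584)
E(d) = -8*d*(98 + d) (E(d) = (d - 9*d)*(d + 98) = (-8*d)*(98 + d) = -8*d*(98 + d))
E(t)*(-14) = (8*(-6277/1764)*(-98 - 1*(-6277/1764)))*(-14) = (8*(-6277/1764)*(-98 + 6277/1764))*(-14) = (8*(-6277/1764)*(-166595/1764))*(-14) = (1045716815/388962)*(-14) = -1045716815/27783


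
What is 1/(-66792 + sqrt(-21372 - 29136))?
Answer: -242/16163847 - I*sqrt(1403)/743536962 ≈ -1.4972e-5 - 5.0376e-8*I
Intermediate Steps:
1/(-66792 + sqrt(-21372 - 29136)) = 1/(-66792 + sqrt(-50508)) = 1/(-66792 + 6*I*sqrt(1403))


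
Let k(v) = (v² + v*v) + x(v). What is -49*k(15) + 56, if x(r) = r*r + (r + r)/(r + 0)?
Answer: -33117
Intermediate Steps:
x(r) = 2 + r² (x(r) = r² + (2*r)/r = r² + 2 = 2 + r²)
k(v) = 2 + 3*v² (k(v) = (v² + v*v) + (2 + v²) = (v² + v²) + (2 + v²) = 2*v² + (2 + v²) = 2 + 3*v²)
-49*k(15) + 56 = -49*(2 + 3*15²) + 56 = -49*(2 + 3*225) + 56 = -49*(2 + 675) + 56 = -49*677 + 56 = -33173 + 56 = -33117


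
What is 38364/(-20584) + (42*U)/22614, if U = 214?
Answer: -28439771/19395274 ≈ -1.4663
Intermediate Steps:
38364/(-20584) + (42*U)/22614 = 38364/(-20584) + (42*214)/22614 = 38364*(-1/20584) + 8988*(1/22614) = -9591/5146 + 1498/3769 = -28439771/19395274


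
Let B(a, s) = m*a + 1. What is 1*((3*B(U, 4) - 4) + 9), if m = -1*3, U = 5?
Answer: -37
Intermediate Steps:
m = -3
B(a, s) = 1 - 3*a (B(a, s) = -3*a + 1 = 1 - 3*a)
1*((3*B(U, 4) - 4) + 9) = 1*((3*(1 - 3*5) - 4) + 9) = 1*((3*(1 - 15) - 4) + 9) = 1*((3*(-14) - 4) + 9) = 1*((-42 - 4) + 9) = 1*(-46 + 9) = 1*(-37) = -37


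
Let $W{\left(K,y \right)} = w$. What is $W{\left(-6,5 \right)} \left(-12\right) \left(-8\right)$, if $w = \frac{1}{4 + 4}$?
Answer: $12$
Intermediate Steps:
$w = \frac{1}{8} \approx 0.125$
$W{\left(K,y \right)} = \frac{1}{8}$
$W{\left(-6,5 \right)} \left(-12\right) \left(-8\right) = \frac{1}{8} \left(-12\right) \left(-8\right) = \left(- \frac{3}{2}\right) \left(-8\right) = 12$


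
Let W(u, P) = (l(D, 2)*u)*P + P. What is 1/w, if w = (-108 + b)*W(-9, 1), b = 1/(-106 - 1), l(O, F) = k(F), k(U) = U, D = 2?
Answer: 107/196469 ≈ 0.00054462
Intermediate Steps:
l(O, F) = F
W(u, P) = P + 2*P*u (W(u, P) = (2*u)*P + P = 2*P*u + P = P + 2*P*u)
b = -1/107 (b = 1/(-107) = -1/107 ≈ -0.0093458)
w = 196469/107 (w = (-108 - 1/107)*(1*(1 + 2*(-9))) = -11557*(1 - 18)/107 = -11557*(-17)/107 = -11557/107*(-17) = 196469/107 ≈ 1836.2)
1/w = 1/(196469/107) = 107/196469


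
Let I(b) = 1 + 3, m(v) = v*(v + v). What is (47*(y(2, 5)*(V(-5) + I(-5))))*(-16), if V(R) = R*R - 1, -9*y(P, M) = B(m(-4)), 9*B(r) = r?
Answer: 673792/81 ≈ 8318.4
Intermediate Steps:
m(v) = 2*v² (m(v) = v*(2*v) = 2*v²)
B(r) = r/9
y(P, M) = -32/81 (y(P, M) = -2*(-4)²/81 = -2*16/81 = -32/81)
V(R) = -1 + R² (V(R) = R² - 1 = -1 + R²)
I(b) = 4
(47*(y(2, 5)*(V(-5) + I(-5))))*(-16) = (47*(-32*((-1 + (-5)²) + 4)/81))*(-16) = (47*(-32*((-1 + 25) + 4)/81))*(-16) = (47*(-32*(24 + 4)/81))*(-16) = (47*(-32/81*28))*(-16) = (47*(-896/81))*(-16) = -42112/81*(-16) = 673792/81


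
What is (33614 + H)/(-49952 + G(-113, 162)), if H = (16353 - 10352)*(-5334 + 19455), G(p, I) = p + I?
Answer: -84773735/49903 ≈ -1698.8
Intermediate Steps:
G(p, I) = I + p
H = 84740121 (H = 6001*14121 = 84740121)
(33614 + H)/(-49952 + G(-113, 162)) = (33614 + 84740121)/(-49952 + (162 - 113)) = 84773735/(-49952 + 49) = 84773735/(-49903) = 84773735*(-1/49903) = -84773735/49903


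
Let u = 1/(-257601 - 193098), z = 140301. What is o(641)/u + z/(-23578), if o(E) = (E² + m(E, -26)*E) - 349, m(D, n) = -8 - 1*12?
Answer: -4226318791561965/23578 ≈ -1.7925e+11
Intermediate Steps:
u = -1/450699 (u = 1/(-450699) = -1/450699 ≈ -2.2188e-6)
m(D, n) = -20 (m(D, n) = -8 - 12 = -20)
o(E) = -349 + E² - 20*E (o(E) = (E² - 20*E) - 349 = -349 + E² - 20*E)
o(641)/u + z/(-23578) = (-349 + 641² - 20*641)/(-1/450699) + 140301/(-23578) = (-349 + 410881 - 12820)*(-450699) + 140301*(-1/23578) = 397712*(-450699) - 140301/23578 = -179248400688 - 140301/23578 = -4226318791561965/23578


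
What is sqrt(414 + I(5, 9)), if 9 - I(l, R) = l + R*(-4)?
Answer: sqrt(454) ≈ 21.307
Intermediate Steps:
I(l, R) = 9 - l + 4*R (I(l, R) = 9 - (l + R*(-4)) = 9 - (l - 4*R) = 9 + (-l + 4*R) = 9 - l + 4*R)
sqrt(414 + I(5, 9)) = sqrt(414 + (9 - 1*5 + 4*9)) = sqrt(414 + (9 - 5 + 36)) = sqrt(414 + 40) = sqrt(454)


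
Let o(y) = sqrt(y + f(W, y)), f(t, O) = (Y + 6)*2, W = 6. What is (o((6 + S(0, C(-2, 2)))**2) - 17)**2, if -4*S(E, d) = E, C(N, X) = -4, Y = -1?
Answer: (17 - sqrt(46))**2 ≈ 104.40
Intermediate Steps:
S(E, d) = -E/4
f(t, O) = 10 (f(t, O) = (-1 + 6)*2 = 5*2 = 10)
o(y) = sqrt(10 + y) (o(y) = sqrt(y + 10) = sqrt(10 + y))
(o((6 + S(0, C(-2, 2)))**2) - 17)**2 = (sqrt(10 + (6 - 1/4*0)**2) - 17)**2 = (sqrt(10 + (6 + 0)**2) - 17)**2 = (sqrt(10 + 6**2) - 17)**2 = (sqrt(10 + 36) - 17)**2 = (sqrt(46) - 17)**2 = (-17 + sqrt(46))**2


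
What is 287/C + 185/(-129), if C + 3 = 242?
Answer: -7192/30831 ≈ -0.23327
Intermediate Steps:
C = 239 (C = -3 + 242 = 239)
287/C + 185/(-129) = 287/239 + 185/(-129) = 287*(1/239) + 185*(-1/129) = 287/239 - 185/129 = -7192/30831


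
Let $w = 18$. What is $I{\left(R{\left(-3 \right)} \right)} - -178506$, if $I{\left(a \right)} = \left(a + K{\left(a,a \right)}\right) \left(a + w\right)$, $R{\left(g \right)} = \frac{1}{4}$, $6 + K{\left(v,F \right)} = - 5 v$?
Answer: $\frac{713513}{4} \approx 1.7838 \cdot 10^{5}$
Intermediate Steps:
$K{\left(v,F \right)} = -6 - 5 v$
$R{\left(g \right)} = \frac{1}{4}$
$I{\left(a \right)} = \left(-6 - 4 a\right) \left(18 + a\right)$ ($I{\left(a \right)} = \left(a - \left(6 + 5 a\right)\right) \left(a + 18\right) = \left(-6 - 4 a\right) \left(18 + a\right)$)
$I{\left(R{\left(-3 \right)} \right)} - -178506 = \left(-108 - \frac{39}{2} - \frac{4}{16}\right) - -178506 = \left(-108 - \frac{39}{2} - \frac{1}{4}\right) + 178506 = - \frac{511}{4} + 178506 = \frac{713513}{4}$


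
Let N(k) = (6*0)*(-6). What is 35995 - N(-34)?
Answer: 35995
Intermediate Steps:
N(k) = 0 (N(k) = 0*(-6) = 0)
35995 - N(-34) = 35995 - 1*0 = 35995 + 0 = 35995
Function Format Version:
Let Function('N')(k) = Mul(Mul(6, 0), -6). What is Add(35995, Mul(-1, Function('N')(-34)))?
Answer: 35995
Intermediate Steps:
Function('N')(k) = 0 (Function('N')(k) = Mul(0, -6) = 0)
Add(35995, Mul(-1, Function('N')(-34))) = Add(35995, Mul(-1, 0)) = Add(35995, 0) = 35995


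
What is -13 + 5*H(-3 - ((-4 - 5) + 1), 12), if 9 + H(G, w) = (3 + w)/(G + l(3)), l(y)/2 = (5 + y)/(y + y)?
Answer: -1109/23 ≈ -48.217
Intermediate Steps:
l(y) = (5 + y)/y (l(y) = 2*((5 + y)/(y + y)) = 2*((5 + y)/((2*y))) = 2*((5 + y)*(1/(2*y))) = 2*((5 + y)/(2*y)) = (5 + y)/y)
H(G, w) = -9 + (3 + w)/(8/3 + G) (H(G, w) = -9 + (3 + w)/(G + (5 + 3)/3) = -9 + (3 + w)/(G + (1/3)*8) = -9 + (3 + w)/(G + 8/3) = -9 + (3 + w)/(8/3 + G))
-13 + 5*H(-3 - ((-4 - 5) + 1), 12) = -13 + 5*(3*(-21 + 12 - 9*(-3 - ((-4 - 5) + 1)))/(8 + 3*(-3 - ((-4 - 5) + 1)))) = -13 + 5*(3*(-21 + 12 - 9*(-3 - (-9 + 1)))/(8 + 3*(-3 - (-9 + 1)))) = -13 + 5*(3*(-21 + 12 - 9*(-3 - 1*(-8)))/(8 + 3*(-3 - 1*(-8)))) = -13 + 5*(3*(-21 + 12 - 9*(-3 + 8))/(8 + 3*(-3 + 8))) = -13 + 5*(3*(-21 + 12 - 9*5)/(8 + 3*5)) = -13 + 5*(3*(-21 + 12 - 45)/(8 + 15)) = -13 + 5*(3*(-54)/23) = -13 + 5*(3*(1/23)*(-54)) = -13 + 5*(-162/23) = -13 - 810/23 = -1109/23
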